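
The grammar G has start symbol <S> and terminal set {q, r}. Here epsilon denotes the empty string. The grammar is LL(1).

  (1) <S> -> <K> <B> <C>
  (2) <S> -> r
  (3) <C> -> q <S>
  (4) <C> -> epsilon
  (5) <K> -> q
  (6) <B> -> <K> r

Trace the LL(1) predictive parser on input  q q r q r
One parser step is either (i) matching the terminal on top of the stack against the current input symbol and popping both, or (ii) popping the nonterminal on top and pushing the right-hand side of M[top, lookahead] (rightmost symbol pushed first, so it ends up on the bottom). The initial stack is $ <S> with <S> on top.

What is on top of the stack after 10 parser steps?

r

step 1: stack=$ <S>  input=q q r q r $  — expand <S> -> <K> <B> <C>
step 2: stack=$ <C> <B> <K>  input=q q r q r $  — expand <K> -> q
step 3: stack=$ <C> <B> q  input=q q r q r $  — match q
step 4: stack=$ <C> <B>  input=q r q r $  — expand <B> -> <K> r
step 5: stack=$ <C> r <K>  input=q r q r $  — expand <K> -> q
step 6: stack=$ <C> r q  input=q r q r $  — match q
step 7: stack=$ <C> r  input=r q r $  — match r
step 8: stack=$ <C>  input=q r $  — expand <C> -> q <S>
step 9: stack=$ <S> q  input=q r $  — match q
step 10: stack=$ <S>  input=r $  — expand <S> -> r
Stack after step 10: $ r (top = r).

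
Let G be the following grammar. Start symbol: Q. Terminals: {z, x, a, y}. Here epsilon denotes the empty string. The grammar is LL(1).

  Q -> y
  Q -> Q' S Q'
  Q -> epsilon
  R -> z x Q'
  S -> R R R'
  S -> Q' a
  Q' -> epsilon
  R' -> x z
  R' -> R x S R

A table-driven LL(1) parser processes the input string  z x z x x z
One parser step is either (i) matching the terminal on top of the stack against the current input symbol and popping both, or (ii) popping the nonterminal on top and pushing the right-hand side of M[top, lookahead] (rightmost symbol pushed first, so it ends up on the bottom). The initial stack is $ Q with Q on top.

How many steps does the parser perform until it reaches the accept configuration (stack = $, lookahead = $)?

15

step 1: stack=$ Q  input=z x z x x z $  — expand Q -> Q' S Q'
step 2: stack=$ Q' S Q'  input=z x z x x z $  — expand Q' -> epsilon
step 3: stack=$ Q' S  input=z x z x x z $  — expand S -> R R R'
step 4: stack=$ Q' R' R R  input=z x z x x z $  — expand R -> z x Q'
step 5: stack=$ Q' R' R Q' x z  input=z x z x x z $  — match z
step 6: stack=$ Q' R' R Q' x  input=x z x x z $  — match x
step 7: stack=$ Q' R' R Q'  input=z x x z $  — expand Q' -> epsilon
step 8: stack=$ Q' R' R  input=z x x z $  — expand R -> z x Q'
step 9: stack=$ Q' R' Q' x z  input=z x x z $  — match z
step 10: stack=$ Q' R' Q' x  input=x x z $  — match x
step 11: stack=$ Q' R' Q'  input=x z $  — expand Q' -> epsilon
step 12: stack=$ Q' R'  input=x z $  — expand R' -> x z
step 13: stack=$ Q' z x  input=x z $  — match x
step 14: stack=$ Q' z  input=z $  — match z
step 15: stack=$ Q'  input=$  — expand Q' -> epsilon
Accept reached after 15 steps.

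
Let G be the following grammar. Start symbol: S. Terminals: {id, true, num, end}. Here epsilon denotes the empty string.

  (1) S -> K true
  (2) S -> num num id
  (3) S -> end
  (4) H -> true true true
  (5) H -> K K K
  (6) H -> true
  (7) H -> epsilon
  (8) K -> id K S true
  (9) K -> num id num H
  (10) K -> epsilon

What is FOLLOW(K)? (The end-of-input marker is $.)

FIRST(K) = {epsilon, id, num}
FIRST(S) = {end, id, num, true}  (via K true)
FIRST(H) = {epsilon, id, num, true}  (via K K K)
FOLLOW(S) includes $ since S is the start symbol.
FOLLOW(S): in K->id K S true, S is followed by true with FIRST {true}. Thus FOLLOW(S) = {$, true}.
FOLLOW(H): in K->num id num H, the suffix after H is empty, so FOLLOW(H) ⊇ FOLLOW(K) = {end, id, num, true}. Thus FOLLOW(H) = {end, id, num, true}.
FOLLOW(K): in S->K true, K is followed by true with FIRST {true}; in H->K K K (occurrence 1), K is followed by K K with FIRST {epsilon, id, num}; in H->K K K (occurrence 1), the suffix after K is nullable, so FOLLOW(K) ⊇ FOLLOW(H) = {end, id, num, true}; in H->K K K (occurrence 2), K is followed by K with FIRST {epsilon, id, num}; in H->K K K (occurrence 2), the suffix after K is nullable, so FOLLOW(K) ⊇ FOLLOW(H) = {end, id, num, true}; in H->K K K (occurrence 3), the suffix after K is empty, so FOLLOW(K) ⊇ FOLLOW(H) = {end, id, num, true}; in K->id K S true, K is followed by S true with FIRST {end, id, num, true}. Thus FOLLOW(K) = {end, id, num, true}.

{end, id, num, true}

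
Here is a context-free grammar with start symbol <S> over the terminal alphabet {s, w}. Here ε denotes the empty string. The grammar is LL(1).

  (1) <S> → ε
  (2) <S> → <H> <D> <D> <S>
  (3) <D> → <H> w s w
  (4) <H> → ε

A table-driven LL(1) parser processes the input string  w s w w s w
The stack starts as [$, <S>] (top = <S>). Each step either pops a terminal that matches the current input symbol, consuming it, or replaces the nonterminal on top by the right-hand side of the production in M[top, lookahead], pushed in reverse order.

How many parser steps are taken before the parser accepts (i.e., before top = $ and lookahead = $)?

13

      Stack                Input          Action
   1  $ <S>                w s w w s w $  expand <S> → <H> <D> <D> <S>
   2  $ <S> <D> <D> <H>    w s w w s w $  expand <H> → ε
   3  $ <S> <D> <D>        w s w w s w $  expand <D> → <H> w s w
   4  $ <S> <D> w s w <H>  w s w w s w $  expand <H> → ε
   5  $ <S> <D> w s w      w s w w s w $  match w
   6  $ <S> <D> w s        s w w s w $    match s
   7  $ <S> <D> w          w w s w $      match w
   8  $ <S> <D>            w s w $        expand <D> → <H> w s w
   9  $ <S> w s w <H>      w s w $        expand <H> → ε
  10  $ <S> w s w          w s w $        match w
  11  $ <S> w s            s w $          match s
  12  $ <S> w              w $            match w
  13  $ <S>                $              expand <S> → ε
Accept reached after 13 steps.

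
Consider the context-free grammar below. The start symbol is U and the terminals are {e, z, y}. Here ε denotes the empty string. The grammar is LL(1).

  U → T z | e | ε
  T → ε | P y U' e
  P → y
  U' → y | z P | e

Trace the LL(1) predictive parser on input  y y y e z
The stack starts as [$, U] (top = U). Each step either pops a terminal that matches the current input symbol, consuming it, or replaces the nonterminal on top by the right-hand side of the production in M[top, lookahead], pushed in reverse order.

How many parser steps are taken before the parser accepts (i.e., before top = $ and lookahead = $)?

9

step 1: stack=$ U  input=y y y e z $  — expand U → T z
step 2: stack=$ z T  input=y y y e z $  — expand T → P y U' e
step 3: stack=$ z e U' y P  input=y y y e z $  — expand P → y
step 4: stack=$ z e U' y y  input=y y y e z $  — match y
step 5: stack=$ z e U' y  input=y y e z $  — match y
step 6: stack=$ z e U'  input=y e z $  — expand U' → y
step 7: stack=$ z e y  input=y e z $  — match y
step 8: stack=$ z e  input=e z $  — match e
step 9: stack=$ z  input=z $  — match z
Accept reached after 9 steps.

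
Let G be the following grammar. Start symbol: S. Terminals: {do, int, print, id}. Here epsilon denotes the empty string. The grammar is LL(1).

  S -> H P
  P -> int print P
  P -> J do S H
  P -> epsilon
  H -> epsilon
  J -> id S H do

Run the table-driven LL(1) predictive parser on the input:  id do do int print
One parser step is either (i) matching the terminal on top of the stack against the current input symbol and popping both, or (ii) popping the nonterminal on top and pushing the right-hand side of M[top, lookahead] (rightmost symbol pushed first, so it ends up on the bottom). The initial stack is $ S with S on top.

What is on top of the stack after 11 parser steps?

S

step 1: stack=$ S  input=id do do int print $  — expand S -> H P
step 2: stack=$ P H  input=id do do int print $  — expand H -> epsilon
step 3: stack=$ P  input=id do do int print $  — expand P -> J do S H
step 4: stack=$ H S do J  input=id do do int print $  — expand J -> id S H do
step 5: stack=$ H S do do H S id  input=id do do int print $  — match id
step 6: stack=$ H S do do H S  input=do do int print $  — expand S -> H P
step 7: stack=$ H S do do H P H  input=do do int print $  — expand H -> epsilon
step 8: stack=$ H S do do H P  input=do do int print $  — expand P -> epsilon
step 9: stack=$ H S do do H  input=do do int print $  — expand H -> epsilon
step 10: stack=$ H S do do  input=do do int print $  — match do
step 11: stack=$ H S do  input=do int print $  — match do
Stack after step 11: $ H S (top = S).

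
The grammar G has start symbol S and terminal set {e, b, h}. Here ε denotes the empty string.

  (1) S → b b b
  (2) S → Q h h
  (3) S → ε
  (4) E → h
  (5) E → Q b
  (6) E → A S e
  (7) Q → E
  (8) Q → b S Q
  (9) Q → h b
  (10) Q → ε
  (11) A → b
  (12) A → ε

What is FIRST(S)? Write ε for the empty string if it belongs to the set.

FIRST(A) = {ε, b}
FIRST(S) = {ε, b, e, h}  (via Q h h)
FIRST(E) = {b, e, h}  (via Q b, A S e)
FIRST(Q) = {ε, b, e, h}  (via E)

{ε, b, e, h}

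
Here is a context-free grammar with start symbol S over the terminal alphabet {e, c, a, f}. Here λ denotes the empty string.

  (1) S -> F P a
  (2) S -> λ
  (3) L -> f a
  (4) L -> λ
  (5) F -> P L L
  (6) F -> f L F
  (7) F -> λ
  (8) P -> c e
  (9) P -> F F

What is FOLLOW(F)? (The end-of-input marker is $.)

{a, c, f}

FIRST(L): from L->f a we get {f}; from L->λ we get {λ}. So FIRST(L) = {λ, f}.
FIRST(S): from S->F P a we get {a, c, f}; from S->λ we get {λ}. So FIRST(S) = {λ, a, c, f}.
FIRST(F): from F->P L L we get {λ, c, f}; from F->f L F we get {f}; from F->λ we get {λ}. So FIRST(F) = {λ, c, f}.
FIRST(P): from P->c e we get {c}; from P->F F we get {λ, c, f}. So FIRST(P) = {λ, c, f}.
FOLLOW(S) includes $ since S is the start symbol.
FOLLOW(S): S appears on no right-hand side. Thus FOLLOW(S) = {$}.
FOLLOW(L): in F->P L L (occurrence 1), L is followed by L with FIRST {λ, f}; in F->P L L (occurrence 1), the suffix after L is nullable, so FOLLOW(L) ⊇ FOLLOW(F) = {a, c, f}; in F->P L L (occurrence 2), the suffix after L is empty, so FOLLOW(L) ⊇ FOLLOW(F) = {a, c, f}; in F->f L F, L is followed by F with FIRST {λ, c, f}; in F->f L F, the suffix after L is nullable, so FOLLOW(L) ⊇ FOLLOW(F) = {a, c, f}. Thus FOLLOW(L) = {a, c, f}.
FOLLOW(F): in S->F P a, F is followed by P a with FIRST {a, c, f}; in F->f L F, the suffix after F is empty (adds nothing new); in P->F F (occurrence 1), F is followed by F with FIRST {λ, c, f}; in P->F F (occurrence 1), the suffix after F is nullable, so FOLLOW(F) ⊇ FOLLOW(P) = {a, c, f}; in P->F F (occurrence 2), the suffix after F is empty, so FOLLOW(F) ⊇ FOLLOW(P) = {a, c, f}. Thus FOLLOW(F) = {a, c, f}.
FOLLOW(P): in S->F P a, P is followed by a with FIRST {a}; in F->P L L, P is followed by L L with FIRST {λ, f}; in F->P L L, the suffix after P is nullable, so FOLLOW(P) ⊇ FOLLOW(F) = {a, c, f}. Thus FOLLOW(P) = {a, c, f}.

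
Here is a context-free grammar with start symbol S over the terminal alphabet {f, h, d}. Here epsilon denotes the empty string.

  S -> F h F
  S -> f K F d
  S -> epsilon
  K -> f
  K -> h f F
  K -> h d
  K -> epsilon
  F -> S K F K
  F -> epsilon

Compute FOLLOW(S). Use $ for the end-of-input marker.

{$, d, f, h}

FIRST(K): from K->f we get {f}; from K->h f F we get {h}; from K->h d we get {h}; from K->epsilon we get {epsilon}. So FIRST(K) = {epsilon, f, h}.
FIRST(S): from S->F h F we get {f, h}; from S->f K F d we get {f}; from S->epsilon we get {epsilon}. So FIRST(S) = {epsilon, f, h}.
FIRST(F): from F->S K F K we get {epsilon, f, h}; from F->epsilon we get {epsilon}. So FIRST(F) = {epsilon, f, h}.
FOLLOW(S) includes $ since S is the start symbol.
FOLLOW(S): in F->S K F K, S is followed by K F K with FIRST {epsilon, f, h}; in F->S K F K, the suffix after S is nullable, so FOLLOW(S) ⊇ FOLLOW(F) = {$, d, f, h}. Thus FOLLOW(S) = {$, d, f, h}.
FOLLOW(K): in S->f K F d, K is followed by F d with FIRST {d, f, h}; in F->S K F K (occurrence 1), K is followed by F K with FIRST {epsilon, f, h}; in F->S K F K (occurrence 1), the suffix after K is nullable, so FOLLOW(K) ⊇ FOLLOW(F) = {$, d, f, h}; in F->S K F K (occurrence 2), the suffix after K is empty, so FOLLOW(K) ⊇ FOLLOW(F) = {$, d, f, h}. Thus FOLLOW(K) = {$, d, f, h}.
FOLLOW(F): in S->F h F (occurrence 1), F is followed by h F with FIRST {h}; in S->F h F (occurrence 2), the suffix after F is empty, so FOLLOW(F) ⊇ FOLLOW(S) = {$, d, f, h}; in S->f K F d, F is followed by d with FIRST {d}; in K->h f F, the suffix after F is empty, so FOLLOW(F) ⊇ FOLLOW(K) = {$, d, f, h}; in F->S K F K, F is followed by K with FIRST {epsilon, f, h}; in F->S K F K, the suffix after F is nullable (adds nothing new). Thus FOLLOW(F) = {$, d, f, h}.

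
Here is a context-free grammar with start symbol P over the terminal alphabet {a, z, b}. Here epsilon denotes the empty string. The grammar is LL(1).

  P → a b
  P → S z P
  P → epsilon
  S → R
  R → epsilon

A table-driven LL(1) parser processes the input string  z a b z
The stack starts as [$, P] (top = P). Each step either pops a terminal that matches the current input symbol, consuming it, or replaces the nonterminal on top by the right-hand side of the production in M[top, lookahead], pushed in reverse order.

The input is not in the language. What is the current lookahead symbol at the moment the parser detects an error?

z

     Stack    Input      Action
  1  $ P      z a b z $  expand P → S z P
  2  $ P z S  z a b z $  expand S → R
  3  $ P z R  z a b z $  expand R → epsilon
  4  $ P z    z a b z $  match z
  5  $ P      a b z $    expand P → a b
  6  $ b a    a b z $    match a
  7  $ b      b z $      match b
  8  $        z $        error: stack empty but input remains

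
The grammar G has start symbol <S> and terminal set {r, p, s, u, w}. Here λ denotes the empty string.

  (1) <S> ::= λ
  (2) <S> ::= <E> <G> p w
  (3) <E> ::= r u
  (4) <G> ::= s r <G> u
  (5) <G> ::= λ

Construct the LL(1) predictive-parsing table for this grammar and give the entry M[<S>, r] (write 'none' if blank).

FIRST(<E>): from <E>::=r u we get {r}. So FIRST(<E>) = {r}.
FIRST(<G>): from <G>::=s r <G> u we get {s}; from <G>::=λ we get {λ}. So FIRST(<G>) = {λ, s}.
FIRST(<S>): from <S>::=λ we get {λ}; from <S>::=<E> <G> p w we get {r}. So FIRST(<S>) = {λ, r}.
FOLLOW(<S>) includes $ since <S> is the start symbol.
FOLLOW(<S>): <S> appears on no right-hand side. Thus FOLLOW(<S>) = {$}.
For <S> ::= λ: FIRST(λ) = {λ}, so it goes in M[<S>, t] for t ∈ {}; since λ ∈ FIRST, also for every t ∈ FOLLOW(<S>) = {$}.
For <S> ::= <E> <G> p w: FIRST(<E> <G> p w) = {r}, so it goes in M[<S>, t] for t ∈ {r}.

<S> ::= <E> <G> p w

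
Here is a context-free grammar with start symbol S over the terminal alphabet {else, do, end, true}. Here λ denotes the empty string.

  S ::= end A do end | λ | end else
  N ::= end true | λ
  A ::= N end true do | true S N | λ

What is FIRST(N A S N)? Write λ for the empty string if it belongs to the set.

{λ, end, true}

FIRST(S): from S::=end A do end we get {end}; from S::=λ we get {λ}; from S::=end else we get {end}. So FIRST(S) = {λ, end}.
FIRST(N): from N::=end true we get {end}; from N::=λ we get {λ}. So FIRST(N) = {λ, end}.
FIRST(A): from A::=N end true do we get {end}; from A::=true S N we get {true}; from A::=λ we get {λ}. So FIRST(A) = {λ, end, true}.
FIRST(N A S N): take FIRST of each symbol in turn, carrying on past any symbol whose FIRST contains λ; result {λ, end, true}.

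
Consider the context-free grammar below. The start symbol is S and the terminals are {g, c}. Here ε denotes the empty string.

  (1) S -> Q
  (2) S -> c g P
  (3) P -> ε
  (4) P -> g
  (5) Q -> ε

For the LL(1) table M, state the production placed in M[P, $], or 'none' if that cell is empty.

FIRST(P) = {ε, g}
FIRST(Q) = {ε}
FIRST(S) = {ε, c}  (via Q)
FOLLOW(S) includes $ since S is the start symbol.
FOLLOW(S): S appears on no right-hand side. Thus FOLLOW(S) = {$}.
FOLLOW(P): in S->c g P, the suffix after P is empty, so FOLLOW(P) ⊇ FOLLOW(S) = {$}. Thus FOLLOW(P) = {$}.
For P -> ε: FIRST(ε) = {ε}, so it goes in M[P, t] for t ∈ {}; since ε ∈ FIRST, also for every t ∈ FOLLOW(P) = {$}.
For P -> g: FIRST(g) = {g}, so it goes in M[P, t] for t ∈ {g}.

P -> ε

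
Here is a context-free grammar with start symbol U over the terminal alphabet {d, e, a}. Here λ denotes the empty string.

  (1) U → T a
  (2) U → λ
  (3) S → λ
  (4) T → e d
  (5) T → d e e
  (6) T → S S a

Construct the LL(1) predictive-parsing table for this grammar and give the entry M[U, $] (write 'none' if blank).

U → λ

FIRST(S) = {λ}
FIRST(T) = {a, d, e}  (via S S a)
FIRST(U) = {λ, a, d, e}  (via T a)
FOLLOW(U) includes $ since U is the start symbol.
FOLLOW(U): U appears on no right-hand side. Thus FOLLOW(U) = {$}.
For U → T a: FIRST(T a) = {a, d, e}, so it goes in M[U, t] for t ∈ {a, d, e}.
For U → λ: FIRST(λ) = {λ}, so it goes in M[U, t] for t ∈ {}; since λ ∈ FIRST, also for every t ∈ FOLLOW(U) = {$}.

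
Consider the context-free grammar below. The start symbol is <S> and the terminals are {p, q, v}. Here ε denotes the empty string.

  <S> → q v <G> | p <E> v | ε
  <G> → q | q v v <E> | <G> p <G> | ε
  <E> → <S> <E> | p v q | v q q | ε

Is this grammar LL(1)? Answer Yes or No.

No

FIRST(<S>) = {ε, p, q}
FIRST(<G>) = {ε, p, q}
FIRST(<E>) = {ε, p, q, v}
FOLLOW(<S>) = {$, p, q, v}
FOLLOW(<G>) = {$, p, q, v}
FOLLOW(<E>) = {$, p, q, v}
Cell M[<E>, $] receives both <E> → <S> <E> and <E> → ε — the grammar is not LL(1).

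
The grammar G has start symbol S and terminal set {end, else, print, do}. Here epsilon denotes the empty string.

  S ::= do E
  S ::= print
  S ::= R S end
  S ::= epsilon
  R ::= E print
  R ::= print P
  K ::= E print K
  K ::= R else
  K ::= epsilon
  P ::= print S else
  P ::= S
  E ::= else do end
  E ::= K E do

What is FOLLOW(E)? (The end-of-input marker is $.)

FIRST(S) = {epsilon, do, else, print}  (via R S end)
FIRST(P) = {epsilon, do, else, print}  (via S)
FIRST(R) = {else, print}  (via E print)
FIRST(K) = {epsilon, else, print}  (via E print K, R else)
FIRST(E) = {else, print}  (via K E do)
FOLLOW(S) includes $ since S is the start symbol.
FOLLOW(R): in S::=R S end, R is followed by S end with FIRST {do, else, end, print}; in K::=R else, R is followed by else with FIRST {else}. Thus FOLLOW(R) = {do, else, end, print}.
FOLLOW(K): in K::=E print K, the suffix after K is empty (adds nothing new); in E::=K E do, K is followed by E do with FIRST {else, print}. Thus FOLLOW(K) = {else, print}.
FOLLOW(P): in R::=print P, the suffix after P is empty, so FOLLOW(P) ⊇ FOLLOW(R) = {do, else, end, print}. Thus FOLLOW(P) = {do, else, end, print}.
FOLLOW(S): in S::=R S end, S is followed by end with FIRST {end}; in P::=print S else, S is followed by else with FIRST {else}; in P::=S, the suffix after S is empty, so FOLLOW(S) ⊇ FOLLOW(P) = {do, else, end, print}. Thus FOLLOW(S) = {$, do, else, end, print}.
FOLLOW(E): in S::=do E, the suffix after E is empty, so FOLLOW(E) ⊇ FOLLOW(S) = {$, do, else, end, print}; in R::=E print, E is followed by print with FIRST {print}; in K::=E print K, E is followed by print K with FIRST {print}; in E::=K E do, E is followed by do with FIRST {do}. Thus FOLLOW(E) = {$, do, else, end, print}.

{$, do, else, end, print}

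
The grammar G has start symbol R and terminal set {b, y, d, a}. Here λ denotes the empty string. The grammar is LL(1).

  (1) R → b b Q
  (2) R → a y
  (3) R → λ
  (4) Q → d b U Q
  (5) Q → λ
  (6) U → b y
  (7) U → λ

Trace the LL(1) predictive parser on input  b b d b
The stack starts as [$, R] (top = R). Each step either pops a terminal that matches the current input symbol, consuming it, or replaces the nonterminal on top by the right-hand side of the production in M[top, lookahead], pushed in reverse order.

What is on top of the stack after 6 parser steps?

U

step 1: stack=$ R  input=b b d b $  — expand R → b b Q
step 2: stack=$ Q b b  input=b b d b $  — match b
step 3: stack=$ Q b  input=b d b $  — match b
step 4: stack=$ Q  input=d b $  — expand Q → d b U Q
step 5: stack=$ Q U b d  input=d b $  — match d
step 6: stack=$ Q U b  input=b $  — match b
Stack after step 6: $ Q U (top = U).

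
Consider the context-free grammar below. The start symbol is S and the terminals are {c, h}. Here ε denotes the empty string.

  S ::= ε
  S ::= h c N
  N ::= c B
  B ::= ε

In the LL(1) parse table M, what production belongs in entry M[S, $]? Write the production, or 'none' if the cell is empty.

S ::= ε

FIRST(S) = {ε, h}
FIRST(N) = {c}
FIRST(B) = {ε}
FOLLOW(S) includes $ since S is the start symbol.
FOLLOW(S): S appears on no right-hand side. Thus FOLLOW(S) = {$}.
For S ::= ε: FIRST(ε) = {ε}, so it goes in M[S, t] for t ∈ {}; since ε ∈ FIRST, also for every t ∈ FOLLOW(S) = {$}.
For S ::= h c N: FIRST(h c N) = {h}, so it goes in M[S, t] for t ∈ {h}.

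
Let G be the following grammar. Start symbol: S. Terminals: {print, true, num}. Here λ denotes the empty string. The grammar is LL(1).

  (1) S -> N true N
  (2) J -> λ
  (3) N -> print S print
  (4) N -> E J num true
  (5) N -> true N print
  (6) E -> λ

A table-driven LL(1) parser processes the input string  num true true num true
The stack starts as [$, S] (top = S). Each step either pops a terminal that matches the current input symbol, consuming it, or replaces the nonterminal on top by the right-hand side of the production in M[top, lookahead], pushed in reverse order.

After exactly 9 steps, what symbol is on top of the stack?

step 1: stack=$ S  input=num true true num true $  — expand S -> N true N
step 2: stack=$ N true N  input=num true true num true $  — expand N -> E J num true
step 3: stack=$ N true true num J E  input=num true true num true $  — expand E -> λ
step 4: stack=$ N true true num J  input=num true true num true $  — expand J -> λ
step 5: stack=$ N true true num  input=num true true num true $  — match num
step 6: stack=$ N true true  input=true true num true $  — match true
step 7: stack=$ N true  input=true num true $  — match true
step 8: stack=$ N  input=num true $  — expand N -> E J num true
step 9: stack=$ true num J E  input=num true $  — expand E -> λ
Stack after step 9: $ true num J (top = J).

J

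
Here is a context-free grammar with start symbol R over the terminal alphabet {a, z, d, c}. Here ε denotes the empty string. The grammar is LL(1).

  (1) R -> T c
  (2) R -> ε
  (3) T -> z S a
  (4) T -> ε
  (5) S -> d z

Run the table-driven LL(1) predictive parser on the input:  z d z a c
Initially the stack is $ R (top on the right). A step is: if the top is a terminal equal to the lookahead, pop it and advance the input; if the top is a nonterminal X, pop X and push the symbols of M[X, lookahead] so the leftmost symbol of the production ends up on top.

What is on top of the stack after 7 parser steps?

step 1: stack=$ R  input=z d z a c $  — expand R -> T c
step 2: stack=$ c T  input=z d z a c $  — expand T -> z S a
step 3: stack=$ c a S z  input=z d z a c $  — match z
step 4: stack=$ c a S  input=d z a c $  — expand S -> d z
step 5: stack=$ c a z d  input=d z a c $  — match d
step 6: stack=$ c a z  input=z a c $  — match z
step 7: stack=$ c a  input=a c $  — match a
Stack after step 7: $ c (top = c).

c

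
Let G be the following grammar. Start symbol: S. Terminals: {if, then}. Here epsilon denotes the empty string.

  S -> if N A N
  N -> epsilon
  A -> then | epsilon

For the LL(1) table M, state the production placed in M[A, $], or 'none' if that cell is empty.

A -> epsilon

FIRST(S) = {if}
FIRST(N) = {epsilon}
FIRST(A) = {epsilon, then}
FOLLOW(S) includes $ since S is the start symbol.
FOLLOW(S): S appears on no right-hand side. Thus FOLLOW(S) = {$}.
FOLLOW(A): in S->if N A N, A is followed by N with FIRST {epsilon}; in S->if N A N, the suffix after A is nullable, so FOLLOW(A) ⊇ FOLLOW(S) = {$}. Thus FOLLOW(A) = {$}.
For A -> then: FIRST(then) = {then}, so it goes in M[A, t] for t ∈ {then}.
For A -> epsilon: FIRST(epsilon) = {epsilon}, so it goes in M[A, t] for t ∈ {}; since epsilon ∈ FIRST, also for every t ∈ FOLLOW(A) = {$}.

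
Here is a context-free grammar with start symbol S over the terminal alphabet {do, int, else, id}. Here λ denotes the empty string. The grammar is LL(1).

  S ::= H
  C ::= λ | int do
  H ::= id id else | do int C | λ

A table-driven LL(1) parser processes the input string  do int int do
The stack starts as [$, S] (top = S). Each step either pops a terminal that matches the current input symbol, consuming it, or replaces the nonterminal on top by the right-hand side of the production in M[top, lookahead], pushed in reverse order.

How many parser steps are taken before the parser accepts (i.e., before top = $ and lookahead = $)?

7

     Stack       Input            Action
  1  $ S         do int int do $  expand S ::= H
  2  $ H         do int int do $  expand H ::= do int C
  3  $ C int do  do int int do $  match do
  4  $ C int     int int do $     match int
  5  $ C         int do $         expand C ::= int do
  6  $ do int    int do $         match int
  7  $ do        do $             match do
Accept reached after 7 steps.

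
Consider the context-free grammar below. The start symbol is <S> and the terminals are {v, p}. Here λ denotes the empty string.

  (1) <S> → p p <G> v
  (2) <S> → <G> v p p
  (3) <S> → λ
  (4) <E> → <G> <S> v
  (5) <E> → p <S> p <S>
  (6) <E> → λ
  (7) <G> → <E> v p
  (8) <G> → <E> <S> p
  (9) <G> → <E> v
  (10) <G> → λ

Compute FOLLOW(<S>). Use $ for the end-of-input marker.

FIRST(<S>) = {λ, p, v}  (via <G> v p p)
FIRST(<E>) = {λ, p, v}  (via <G> <S> v)
FIRST(<G>) = {λ, p, v}  (via <E> v p, <E> <S> p, <E> v)
FOLLOW(<S>) includes $ since <S> is the start symbol.
FOLLOW(<E>): in <G>→<E> v p, <E> is followed by v p with FIRST {v}; in <G>→<E> <S> p, <E> is followed by <S> p with FIRST {p, v}; in <G>→<E> v, <E> is followed by v with FIRST {v}. Thus FOLLOW(<E>) = {p, v}.
FOLLOW(<S>): in <E>→<G> <S> v, <S> is followed by v with FIRST {v}; in <E>→p <S> p <S> (occurrence 1), <S> is followed by p <S> with FIRST {p}; in <E>→p <S> p <S> (occurrence 2), the suffix after <S> is empty, so FOLLOW(<S>) ⊇ FOLLOW(<E>) = {p, v}; in <G>→<E> <S> p, <S> is followed by p with FIRST {p}. Thus FOLLOW(<S>) = {$, p, v}.
FOLLOW(<G>): in <S>→p p <G> v, <G> is followed by v with FIRST {v}; in <S>→<G> v p p, <G> is followed by v p p with FIRST {v}; in <E>→<G> <S> v, <G> is followed by <S> v with FIRST {p, v}. Thus FOLLOW(<G>) = {p, v}.

{$, p, v}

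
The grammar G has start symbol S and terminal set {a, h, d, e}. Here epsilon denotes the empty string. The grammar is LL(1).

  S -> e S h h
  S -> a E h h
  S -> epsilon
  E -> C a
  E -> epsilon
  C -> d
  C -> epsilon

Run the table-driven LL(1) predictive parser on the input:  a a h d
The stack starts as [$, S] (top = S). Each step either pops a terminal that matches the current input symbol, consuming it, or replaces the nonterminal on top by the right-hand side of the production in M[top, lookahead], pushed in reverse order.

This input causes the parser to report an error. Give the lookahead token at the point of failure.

d

     Stack      Input      Action
  1  $ S        a a h d $  expand S -> a E h h
  2  $ h h E a  a a h d $  match a
  3  $ h h E    a h d $    expand E -> C a
  4  $ h h a C  a h d $    expand C -> epsilon
  5  $ h h a    a h d $    match a
  6  $ h h      h d $      match h
  7  $ h        d $        error: top is terminal h but lookahead is d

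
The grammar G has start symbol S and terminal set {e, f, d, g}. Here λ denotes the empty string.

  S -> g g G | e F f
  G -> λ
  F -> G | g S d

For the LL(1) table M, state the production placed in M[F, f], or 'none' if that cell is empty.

F -> G

FIRST(S): from S->g g G we get {g}; from S->e F f we get {e}. So FIRST(S) = {e, g}.
FIRST(G): from G->λ we get {λ}. So FIRST(G) = {λ}.
FIRST(F): from F->G we get {λ}; from F->g S d we get {g}. So FIRST(F) = {λ, g}.
FOLLOW(S) includes $ since S is the start symbol.
FOLLOW(F): in S->e F f, F is followed by f with FIRST {f}. Thus FOLLOW(F) = {f}.
For F -> G: FIRST(G) = {λ}, so it goes in M[F, t] for t ∈ {}; since λ ∈ FIRST, also for every t ∈ FOLLOW(F) = {f}.
For F -> g S d: FIRST(g S d) = {g}, so it goes in M[F, t] for t ∈ {g}.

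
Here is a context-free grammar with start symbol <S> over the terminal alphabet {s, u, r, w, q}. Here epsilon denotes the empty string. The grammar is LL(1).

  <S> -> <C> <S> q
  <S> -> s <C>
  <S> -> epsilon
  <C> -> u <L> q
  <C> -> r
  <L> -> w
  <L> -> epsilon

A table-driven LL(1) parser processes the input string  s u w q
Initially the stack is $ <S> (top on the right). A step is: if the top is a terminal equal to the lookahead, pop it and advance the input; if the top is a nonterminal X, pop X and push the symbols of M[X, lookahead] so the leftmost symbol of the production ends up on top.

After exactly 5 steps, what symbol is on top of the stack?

step 1: stack=$ <S>  input=s u w q $  — expand <S> -> s <C>
step 2: stack=$ <C> s  input=s u w q $  — match s
step 3: stack=$ <C>  input=u w q $  — expand <C> -> u <L> q
step 4: stack=$ q <L> u  input=u w q $  — match u
step 5: stack=$ q <L>  input=w q $  — expand <L> -> w
Stack after step 5: $ q w (top = w).

w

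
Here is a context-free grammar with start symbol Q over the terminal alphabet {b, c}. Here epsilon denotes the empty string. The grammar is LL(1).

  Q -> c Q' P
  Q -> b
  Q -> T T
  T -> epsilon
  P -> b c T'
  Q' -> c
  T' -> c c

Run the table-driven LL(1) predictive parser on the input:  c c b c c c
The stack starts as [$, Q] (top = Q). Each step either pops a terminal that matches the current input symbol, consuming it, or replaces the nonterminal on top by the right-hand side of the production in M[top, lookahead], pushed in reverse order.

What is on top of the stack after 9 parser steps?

     Stack     Input          Action
  1  $ Q       c c b c c c $  expand Q -> c Q' P
  2  $ P Q' c  c c b c c c $  match c
  3  $ P Q'    c b c c c $    expand Q' -> c
  4  $ P c     c b c c c $    match c
  5  $ P       b c c c $      expand P -> b c T'
  6  $ T' c b  b c c c $      match b
  7  $ T' c    c c c $        match c
  8  $ T'      c c $          expand T' -> c c
  9  $ c c     c c $          match c
Stack after step 9: $ c (top = c).

c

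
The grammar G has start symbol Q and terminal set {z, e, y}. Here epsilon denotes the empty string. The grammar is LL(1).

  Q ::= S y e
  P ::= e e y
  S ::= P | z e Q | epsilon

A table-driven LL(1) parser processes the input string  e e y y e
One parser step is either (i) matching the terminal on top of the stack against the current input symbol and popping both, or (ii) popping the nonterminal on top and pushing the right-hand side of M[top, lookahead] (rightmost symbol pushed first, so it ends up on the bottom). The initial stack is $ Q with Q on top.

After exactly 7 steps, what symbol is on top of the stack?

e

step 1: stack=$ Q  input=e e y y e $  — expand Q ::= S y e
step 2: stack=$ e y S  input=e e y y e $  — expand S ::= P
step 3: stack=$ e y P  input=e e y y e $  — expand P ::= e e y
step 4: stack=$ e y y e e  input=e e y y e $  — match e
step 5: stack=$ e y y e  input=e y y e $  — match e
step 6: stack=$ e y y  input=y y e $  — match y
step 7: stack=$ e y  input=y e $  — match y
Stack after step 7: $ e (top = e).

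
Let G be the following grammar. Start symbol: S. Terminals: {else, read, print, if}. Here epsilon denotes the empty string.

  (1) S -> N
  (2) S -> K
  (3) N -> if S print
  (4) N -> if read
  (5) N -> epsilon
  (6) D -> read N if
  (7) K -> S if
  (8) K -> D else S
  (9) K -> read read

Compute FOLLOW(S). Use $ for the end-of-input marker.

{$, if, print}

FIRST(N) = {epsilon, if}
FIRST(D) = {read}
FIRST(S) = {epsilon, if, read}  (via N, K)
FIRST(K) = {if, read}  (via S if, D else S)
FOLLOW(S) includes $ since S is the start symbol.
FOLLOW(D): in K->D else S, D is followed by else S with FIRST {else}. Thus FOLLOW(D) = {else}.
FOLLOW(S): in N->if S print, S is followed by print with FIRST {print}; in K->S if, S is followed by if with FIRST {if}; in K->D else S, the suffix after S is empty, so FOLLOW(S) ⊇ FOLLOW(K) = {$, if, print}. Thus FOLLOW(S) = {$, if, print}.
FOLLOW(N): in S->N, the suffix after N is empty, so FOLLOW(N) ⊇ FOLLOW(S) = {$, if, print}; in D->read N if, N is followed by if with FIRST {if}. Thus FOLLOW(N) = {$, if, print}.
FOLLOW(K): in S->K, the suffix after K is empty, so FOLLOW(K) ⊇ FOLLOW(S) = {$, if, print}. Thus FOLLOW(K) = {$, if, print}.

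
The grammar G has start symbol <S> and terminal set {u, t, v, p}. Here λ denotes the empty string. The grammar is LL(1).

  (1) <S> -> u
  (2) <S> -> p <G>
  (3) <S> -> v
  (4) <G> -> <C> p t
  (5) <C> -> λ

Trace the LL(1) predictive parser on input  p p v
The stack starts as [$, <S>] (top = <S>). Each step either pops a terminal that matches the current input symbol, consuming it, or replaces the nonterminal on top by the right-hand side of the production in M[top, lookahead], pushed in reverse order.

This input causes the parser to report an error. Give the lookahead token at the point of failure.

     Stack      Input    Action
  1  $ <S>      p p v $  expand <S> -> p <G>
  2  $ <G> p    p p v $  match p
  3  $ <G>      p v $    expand <G> -> <C> p t
  4  $ t p <C>  p v $    expand <C> -> λ
  5  $ t p      p v $    match p
  6  $ t        v $      error: top is terminal t but lookahead is v

v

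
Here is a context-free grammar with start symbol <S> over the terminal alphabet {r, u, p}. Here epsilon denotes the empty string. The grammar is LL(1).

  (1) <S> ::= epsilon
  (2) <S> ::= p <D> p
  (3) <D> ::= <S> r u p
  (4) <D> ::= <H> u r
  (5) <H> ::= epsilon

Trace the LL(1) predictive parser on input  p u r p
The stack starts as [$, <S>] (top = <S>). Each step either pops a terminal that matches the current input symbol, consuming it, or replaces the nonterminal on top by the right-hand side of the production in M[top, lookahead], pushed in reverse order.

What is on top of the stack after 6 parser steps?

     Stack        Input      Action
  1  $ <S>        p u r p $  expand <S> ::= p <D> p
  2  $ p <D> p    p u r p $  match p
  3  $ p <D>      u r p $    expand <D> ::= <H> u r
  4  $ p r u <H>  u r p $    expand <H> ::= epsilon
  5  $ p r u      u r p $    match u
  6  $ p r        r p $      match r
Stack after step 6: $ p (top = p).

p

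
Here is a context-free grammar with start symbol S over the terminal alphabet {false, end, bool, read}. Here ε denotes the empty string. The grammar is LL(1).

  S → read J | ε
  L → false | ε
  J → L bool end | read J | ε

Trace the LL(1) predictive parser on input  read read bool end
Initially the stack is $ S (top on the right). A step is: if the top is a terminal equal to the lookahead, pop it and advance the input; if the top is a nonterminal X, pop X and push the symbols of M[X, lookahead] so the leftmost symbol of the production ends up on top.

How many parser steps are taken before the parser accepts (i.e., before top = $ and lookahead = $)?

8

step 1: stack=$ S  input=read read bool end $  — expand S → read J
step 2: stack=$ J read  input=read read bool end $  — match read
step 3: stack=$ J  input=read bool end $  — expand J → read J
step 4: stack=$ J read  input=read bool end $  — match read
step 5: stack=$ J  input=bool end $  — expand J → L bool end
step 6: stack=$ end bool L  input=bool end $  — expand L → ε
step 7: stack=$ end bool  input=bool end $  — match bool
step 8: stack=$ end  input=end $  — match end
Accept reached after 8 steps.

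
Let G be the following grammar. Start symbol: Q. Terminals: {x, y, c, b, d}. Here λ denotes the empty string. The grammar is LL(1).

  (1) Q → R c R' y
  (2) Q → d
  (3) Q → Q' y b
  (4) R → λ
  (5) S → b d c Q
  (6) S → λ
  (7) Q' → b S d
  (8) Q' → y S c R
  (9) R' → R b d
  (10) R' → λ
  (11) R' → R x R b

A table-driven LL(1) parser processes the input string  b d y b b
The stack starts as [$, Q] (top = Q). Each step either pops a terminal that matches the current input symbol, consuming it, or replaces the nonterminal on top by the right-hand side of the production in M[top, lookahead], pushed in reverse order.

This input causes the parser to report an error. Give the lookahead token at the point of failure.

step 1: stack=$ Q  input=b d y b b $  — expand Q → Q' y b
step 2: stack=$ b y Q'  input=b d y b b $  — expand Q' → b S d
step 3: stack=$ b y d S b  input=b d y b b $  — match b
step 4: stack=$ b y d S  input=d y b b $  — expand S → λ
step 5: stack=$ b y d  input=d y b b $  — match d
step 6: stack=$ b y  input=y b b $  — match y
step 7: stack=$ b  input=b b $  — match b
step 8: stack=$  input=b $  — error: stack empty but input remains

b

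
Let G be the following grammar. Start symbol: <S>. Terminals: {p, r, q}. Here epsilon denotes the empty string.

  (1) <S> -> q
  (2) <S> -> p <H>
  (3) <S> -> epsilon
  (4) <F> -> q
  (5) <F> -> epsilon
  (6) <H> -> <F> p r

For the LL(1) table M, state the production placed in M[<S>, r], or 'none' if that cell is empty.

FIRST(<S>) = {epsilon, p, q}
FIRST(<F>) = {epsilon, q}
FIRST(<H>) = {p, q}  (via <F> p r)
FOLLOW(<S>) includes $ since <S> is the start symbol.
FOLLOW(<S>): <S> appears on no right-hand side. Thus FOLLOW(<S>) = {$}.
For <S> -> q: FIRST(q) = {q}, so it goes in M[<S>, t] for t ∈ {q}.
For <S> -> p <H>: FIRST(p <H>) = {p}, so it goes in M[<S>, t] for t ∈ {p}.
For <S> -> epsilon: FIRST(epsilon) = {epsilon}, so it goes in M[<S>, t] for t ∈ {}; since epsilon ∈ FIRST, also for every t ∈ FOLLOW(<S>) = {$}.
None of these place a production in M[<S>, r].

none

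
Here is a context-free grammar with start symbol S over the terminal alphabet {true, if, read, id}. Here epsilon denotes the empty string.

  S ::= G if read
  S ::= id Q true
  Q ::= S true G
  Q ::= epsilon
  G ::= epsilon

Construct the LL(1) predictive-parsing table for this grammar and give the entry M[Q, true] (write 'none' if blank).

Q ::= epsilon

FIRST(G) = {epsilon}
FIRST(S) = {id, if}  (via G if read)
FIRST(Q) = {epsilon, id, if}  (via S true G)
FOLLOW(S) includes $ since S is the start symbol.
FOLLOW(Q): in S::=id Q true, Q is followed by true with FIRST {true}. Thus FOLLOW(Q) = {true}.
For Q ::= S true G: FIRST(S true G) = {id, if}, so it goes in M[Q, t] for t ∈ {id, if}.
For Q ::= epsilon: FIRST(epsilon) = {epsilon}, so it goes in M[Q, t] for t ∈ {}; since epsilon ∈ FIRST, also for every t ∈ FOLLOW(Q) = {true}.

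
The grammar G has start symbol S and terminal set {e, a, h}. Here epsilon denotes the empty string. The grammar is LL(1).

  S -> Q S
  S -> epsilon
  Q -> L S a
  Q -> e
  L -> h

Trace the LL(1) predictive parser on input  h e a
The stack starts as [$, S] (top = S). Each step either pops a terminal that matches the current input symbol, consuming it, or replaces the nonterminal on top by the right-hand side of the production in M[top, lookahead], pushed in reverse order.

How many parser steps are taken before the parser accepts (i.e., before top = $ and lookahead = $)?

10

step 1: stack=$ S  input=h e a $  — expand S -> Q S
step 2: stack=$ S Q  input=h e a $  — expand Q -> L S a
step 3: stack=$ S a S L  input=h e a $  — expand L -> h
step 4: stack=$ S a S h  input=h e a $  — match h
step 5: stack=$ S a S  input=e a $  — expand S -> Q S
step 6: stack=$ S a S Q  input=e a $  — expand Q -> e
step 7: stack=$ S a S e  input=e a $  — match e
step 8: stack=$ S a S  input=a $  — expand S -> epsilon
step 9: stack=$ S a  input=a $  — match a
step 10: stack=$ S  input=$  — expand S -> epsilon
Accept reached after 10 steps.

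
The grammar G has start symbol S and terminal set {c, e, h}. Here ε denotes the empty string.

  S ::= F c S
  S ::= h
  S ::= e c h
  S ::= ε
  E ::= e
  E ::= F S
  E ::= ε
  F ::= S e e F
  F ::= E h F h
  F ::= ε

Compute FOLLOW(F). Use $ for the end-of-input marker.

FIRST(S) = {ε, c, e, h}  (via F c S)
FIRST(E) = {ε, c, e, h}  (via F S)
FIRST(F) = {ε, c, e, h}  (via S e e F, E h F h)
FOLLOW(S) includes $ since S is the start symbol.
FOLLOW(E): in F::=E h F h, E is followed by h F h with FIRST {h}. Thus FOLLOW(E) = {h}.
FOLLOW(S): in S::=F c S, the suffix after S is empty (adds nothing new); in E::=F S, the suffix after S is empty, so FOLLOW(S) ⊇ FOLLOW(E) = {h}; in F::=S e e F, S is followed by e e F with FIRST {e}. Thus FOLLOW(S) = {$, e, h}.
FOLLOW(F): in S::=F c S, F is followed by c S with FIRST {c}; in E::=F S, F is followed by S with FIRST {ε, c, e, h}; in E::=F S, the suffix after F is nullable, so FOLLOW(F) ⊇ FOLLOW(E) = {h}; in F::=S e e F, the suffix after F is empty (adds nothing new); in F::=E h F h, F is followed by h with FIRST {h}. Thus FOLLOW(F) = {c, e, h}.

{c, e, h}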